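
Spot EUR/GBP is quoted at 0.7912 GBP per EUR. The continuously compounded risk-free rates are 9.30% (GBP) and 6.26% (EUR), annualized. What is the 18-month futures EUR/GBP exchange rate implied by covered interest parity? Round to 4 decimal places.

0.8281

F = S·e^((r_GBP − r_EUR)T) = 0.7912 · e^((0.0930 − 0.0626) × 18/12)
= 0.7912 · e^0.045600 = 0.7912 × 1.046656
F = 0.8281 GBP per EUR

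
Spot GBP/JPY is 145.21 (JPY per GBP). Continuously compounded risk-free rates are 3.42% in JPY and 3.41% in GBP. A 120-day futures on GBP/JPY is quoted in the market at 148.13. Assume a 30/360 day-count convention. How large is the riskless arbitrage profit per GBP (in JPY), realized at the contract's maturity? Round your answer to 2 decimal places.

Fair futures: F* = S·e^(carry·T), with carry = (r_JPY − r_GBP) = 0.0342 − 0.0341 = 0.0001
F* = 145.21 · e^(0.0001 × 120/360) = 145.21 · e^0.000033 = 145.21 × 1.000033 = 145.2148
Market 148.13 > fair 145.2148: forward overpriced → cash-and-carry (buy spot, short the forward).
At maturity, profit = |F_mkt − F*| = |148.13 − 145.2148| = 2.92 per GBP (in JPY)

2.92 per GBP (in JPY)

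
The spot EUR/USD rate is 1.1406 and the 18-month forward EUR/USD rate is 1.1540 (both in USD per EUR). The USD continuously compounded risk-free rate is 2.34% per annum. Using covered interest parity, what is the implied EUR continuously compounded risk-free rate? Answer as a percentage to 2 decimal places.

1.56%

F = S·e^((r_USD − r_EUR)T) ⇒ r_EUR = r_USD − ln(F/S)/T
ln(1.1540/1.1406) = 0.011680; /(18/12) = 0.007787
r_EUR = 0.0234 − 0.007787 = 0.015613
r_EUR = 1.56%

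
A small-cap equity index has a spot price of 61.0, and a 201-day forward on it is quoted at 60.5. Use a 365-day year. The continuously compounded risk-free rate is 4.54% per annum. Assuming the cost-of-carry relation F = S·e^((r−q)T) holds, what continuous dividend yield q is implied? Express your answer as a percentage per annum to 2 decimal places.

From F = S·e^((r−q)T): (r − q) = ln(F/S)/T
ln(60.5/61.0) = ln(0.991803) = -0.008231
(r − q) = -0.008231 / (201/365) = -0.014947
q = r − ln(F/S)/T = 0.0454 + 0.014947 = 0.060347
q = 6.03%

6.03%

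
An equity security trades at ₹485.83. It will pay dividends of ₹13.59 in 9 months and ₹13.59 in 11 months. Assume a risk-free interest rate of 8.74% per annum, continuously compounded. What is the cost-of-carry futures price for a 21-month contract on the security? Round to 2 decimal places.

PV(dividends) I = 13.59·e^(−0.0874·9/12) + 13.59·e^(−0.0874·11/12)
I = 12.7277 + 12.5437 = 25.2714
F = (S − I)·e^(rT) = (485.83 − 25.2714) · e^(0.0874·21/12)
= 460.5586 · e^0.152950 = 460.5586 × 1.165267 = ₹536.67

₹536.67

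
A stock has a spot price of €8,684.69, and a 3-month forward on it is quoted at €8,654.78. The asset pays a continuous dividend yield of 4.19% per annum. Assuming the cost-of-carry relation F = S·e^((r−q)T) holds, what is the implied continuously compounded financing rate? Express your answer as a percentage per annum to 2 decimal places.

2.81%

From F = S·e^((r−q)T): (r − q) = ln(F/S)/T
ln(8654.78/8684.69) = ln(0.996556) = -0.003450
(r − q) = -0.003450 / (3/12) = -0.013800
r = ln(F/S)/T + q = -0.013800 + 0.0419 = 0.028100
r = 2.81%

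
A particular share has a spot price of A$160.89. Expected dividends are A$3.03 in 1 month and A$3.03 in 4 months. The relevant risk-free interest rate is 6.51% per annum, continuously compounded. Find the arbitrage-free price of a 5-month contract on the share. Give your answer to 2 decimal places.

PV(dividends) I = 3.03·e^(−0.0651·1/12) + 3.03·e^(−0.0651·4/12)
I = 3.0136 + 2.9650 = 5.9786
F = (S − I)·e^(rT) = (160.89 − 5.9786) · e^(0.0651·5/12)
= 154.9114 · e^0.027125 = 154.9114 × 1.027496 = A$159.17

A$159.17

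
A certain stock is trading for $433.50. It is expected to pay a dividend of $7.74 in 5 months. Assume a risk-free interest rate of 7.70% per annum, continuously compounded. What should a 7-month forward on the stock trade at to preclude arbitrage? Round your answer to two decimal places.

$445.58

PV(dividends) I = 7.74·e^(−0.0770·5/12)
I = 7.4956
F = (S − I)·e^(rT) = (433.50 − 7.4956) · e^(0.0770·7/12)
= 426.0044 · e^0.044917 = 426.0044 × 1.045941 = $445.58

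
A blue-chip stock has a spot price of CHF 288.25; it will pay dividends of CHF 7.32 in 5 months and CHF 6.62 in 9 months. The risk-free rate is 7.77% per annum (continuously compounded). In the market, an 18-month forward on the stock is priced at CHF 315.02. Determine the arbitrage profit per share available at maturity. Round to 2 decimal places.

PV(dividends) I = 7.32·e^(−0.0777·5/12) + 6.62·e^(−0.0777·9/12) = 13.3321
Fair forward F* = (S − I)·e^(rT) = (288.25 − 13.3321)·e^0.116550 = 274.9179 × 1.123614 = 308.9016
Market CHF 315.02 > fair 308.9016: forward overpriced → cash-and-carry (borrow at r, buy the stock and collect the dividends, short the forward).
Profit at T = |F_mkt − F*| = |315.02 − 308.9016| = CHF 6.12 per share

CHF 6.12 per share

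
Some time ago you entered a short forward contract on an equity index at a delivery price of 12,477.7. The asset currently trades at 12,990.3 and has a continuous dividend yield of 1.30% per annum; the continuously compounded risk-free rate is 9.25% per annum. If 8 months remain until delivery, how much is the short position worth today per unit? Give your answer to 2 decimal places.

Current fair forward for the remaining 8 months: F = S·e^((r − q)·T), (r − q) = 0.0925 − 0.0130 = 0.0795
F = 12990.3 · e^(0.0795 × 8/12) = 12990.3 × 1.05442965 = 13697.3575
Value of long forward = (F − K)·e^(−rT) = (13697.3575 − 12477.7) · e^(−0.0925·8/12)
= 1219.6575 × 0.94019623 = 1146.72
Short position value = −(long value) = -1146.72

-1146.72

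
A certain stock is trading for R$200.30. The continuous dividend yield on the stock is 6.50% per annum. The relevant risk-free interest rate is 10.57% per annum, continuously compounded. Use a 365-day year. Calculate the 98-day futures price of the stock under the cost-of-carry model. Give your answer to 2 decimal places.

F = S·e^((r − q)T) = 200.30 · e^((0.1057 − 0.0650) × 98/365)
= 200.30 · e^0.010928 = 200.30 × 1.010988
F = R$202.50

R$202.50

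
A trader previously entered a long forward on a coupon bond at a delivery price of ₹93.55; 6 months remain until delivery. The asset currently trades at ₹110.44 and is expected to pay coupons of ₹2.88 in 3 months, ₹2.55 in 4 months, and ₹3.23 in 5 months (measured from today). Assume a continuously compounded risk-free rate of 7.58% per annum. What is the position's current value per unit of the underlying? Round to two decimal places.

₹11.93

PV(remaining coupons) I = 2.88·e^(−0.0758·3/12) + 2.55·e^(−0.0758·4/12) + 3.23·e^(−0.0758·5/12) = 8.4419
Current forward F = (S − I)·e^(rT) = (110.44 − 8.4419)·e^(0.0758·6/12) = 101.9981 × 1.038627 = 105.9380
Value (long) = (F − K)·e^(−rT) = (105.9380 − 93.55) × 0.962809 = 11.9273
Value = ₹11.93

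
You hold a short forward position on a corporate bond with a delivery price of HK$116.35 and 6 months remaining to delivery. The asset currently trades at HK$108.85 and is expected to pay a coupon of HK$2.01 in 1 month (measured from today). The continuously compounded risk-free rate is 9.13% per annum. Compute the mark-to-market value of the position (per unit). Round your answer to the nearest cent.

HK$4.30

PV(remaining coupons) I = 2.01·e^(−0.0913·1/12) = 1.9948
Current forward F = (S − I)·e^(rT) = (108.85 − 1.9948)·e^(0.0913·6/12) = 106.8552 × 1.046708 = 111.8462
Value (long) = (F − K)·e^(−rT) = (111.8462 − 116.35) × 0.955376 = -4.3028
Short position value = −(long value) = HK$4.30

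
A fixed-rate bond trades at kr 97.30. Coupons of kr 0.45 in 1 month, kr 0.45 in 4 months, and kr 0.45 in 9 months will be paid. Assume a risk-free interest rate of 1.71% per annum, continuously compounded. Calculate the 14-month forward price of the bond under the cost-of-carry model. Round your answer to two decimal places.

PV(coupons) I = 0.45·e^(−0.0171·1/12) + 0.45·e^(−0.0171·4/12) + 0.45·e^(−0.0171·9/12)
I = 0.4494 + 0.4474 + 0.4443 = 1.3411
F = (S − I)·e^(rT) = (97.30 − 1.3411) · e^(0.0171·14/12)
= 95.9589 · e^0.019950 = 95.9589 × 1.020150 = kr 97.89

kr 97.89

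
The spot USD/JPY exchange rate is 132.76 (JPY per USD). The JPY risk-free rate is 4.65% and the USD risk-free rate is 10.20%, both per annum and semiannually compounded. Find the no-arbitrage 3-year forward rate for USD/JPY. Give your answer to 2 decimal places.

By covered interest parity, F = S · (1+r_JPY/2)^(2T) / (1+r_USD/2)^(2T)
= 132.76 × 1.147864 / 1.347772 = 132.76 × 0.851675
F = 113.07 JPY per USD

113.07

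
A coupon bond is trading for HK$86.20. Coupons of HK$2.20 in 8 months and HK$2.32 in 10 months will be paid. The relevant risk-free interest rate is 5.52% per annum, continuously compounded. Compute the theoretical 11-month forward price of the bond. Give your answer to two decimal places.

PV(coupons) I = 2.20·e^(−0.0552·8/12) + 2.32·e^(−0.0552·10/12)
I = 2.1205 + 2.2157 = 4.3362
F = (S − I)·e^(rT) = (86.20 − 4.3362) · e^(0.0552·11/12)
= 81.8638 · e^0.050600 = 81.8638 × 1.051902 = HK$86.11

HK$86.11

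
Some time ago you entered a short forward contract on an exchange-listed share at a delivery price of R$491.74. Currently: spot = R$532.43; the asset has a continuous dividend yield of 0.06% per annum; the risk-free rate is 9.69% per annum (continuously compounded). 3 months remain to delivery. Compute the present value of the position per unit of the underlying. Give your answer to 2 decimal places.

Current fair forward for the remaining 3 months: F = S·e^((r − q)·T), (r − q) = 0.0969 − 0.0006 = 0.0963
F = 532.43 · e^(0.0963 × 3/12) = 532.43 × 1.024367 = 545.4037
Value of long forward = (F − K)·e^(−rT) = (545.4037 − 491.74) · e^(−0.0969·3/12)
= 53.6637 × 0.976066 = 52.38
Short position value = −(long value) = -R$52.38

-R$52.38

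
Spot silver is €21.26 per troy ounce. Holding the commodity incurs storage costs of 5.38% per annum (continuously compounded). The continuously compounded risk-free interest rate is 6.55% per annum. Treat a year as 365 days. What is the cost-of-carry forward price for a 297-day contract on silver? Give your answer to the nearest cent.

Net carry = r + u − y = 0.0655 + 0.0538 − 0.0000 = 0.1193
F = S·e^((r+u−y)T) = 21.26 · e^(0.1193 × 297/365) = 21.26 · e^0.097074
= 21.26 × 1.101942 = €23.43 per troy ounce

€23.43 per troy ounce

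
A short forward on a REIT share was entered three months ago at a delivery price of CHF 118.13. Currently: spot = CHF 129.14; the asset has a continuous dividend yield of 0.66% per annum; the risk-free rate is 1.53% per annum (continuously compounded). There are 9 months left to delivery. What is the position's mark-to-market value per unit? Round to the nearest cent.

-CHF 11.72

Current fair forward for the remaining 9 months: F = S·e^((r − q)·T), (r − q) = 0.0153 − 0.0066 = 0.0087
F = 129.14 · e^(0.0087 × 9/12) = 129.14 × 1.006546 = 129.9854
Value of long forward = (F − K)·e^(−rT) = (129.9854 − 118.13) · e^(−0.0153·9/12)
= 11.8554 × 0.988591 = 11.72
Short position value = −(long value) = -CHF 11.72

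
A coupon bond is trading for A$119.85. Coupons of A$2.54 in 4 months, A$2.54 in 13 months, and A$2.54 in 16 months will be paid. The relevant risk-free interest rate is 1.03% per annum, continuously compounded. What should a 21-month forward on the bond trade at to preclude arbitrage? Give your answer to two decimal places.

A$114.34

PV(coupons) I = 2.54·e^(−0.0103·4/12) + 2.54·e^(−0.0103·13/12) + 2.54·e^(−0.0103·16/12)
I = 2.5313 + 2.5118 + 2.5054 = 7.5485
F = (S − I)·e^(rT) = (119.85 − 7.5485) · e^(0.0103·21/12)
= 112.3015 · e^0.018025 = 112.3015 × 1.018188 = A$114.34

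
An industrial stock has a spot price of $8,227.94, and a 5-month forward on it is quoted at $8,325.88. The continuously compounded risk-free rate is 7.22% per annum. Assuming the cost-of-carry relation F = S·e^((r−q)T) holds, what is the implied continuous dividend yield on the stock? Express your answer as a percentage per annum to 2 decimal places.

4.38%

From F = S·e^((r−q)T): (r − q) = ln(F/S)/T
ln(8325.88/8227.94) = ln(1.011903) = 0.011833
(r − q) = 0.011833 / (5/12) = 0.028399
q = r − ln(F/S)/T = 0.0722 − 0.028399 = 0.043801
q = 4.38%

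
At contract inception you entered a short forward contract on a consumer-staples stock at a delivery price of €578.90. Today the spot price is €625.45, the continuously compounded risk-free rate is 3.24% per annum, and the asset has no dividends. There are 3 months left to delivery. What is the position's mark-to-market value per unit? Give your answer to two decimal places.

-€51.22

Current fair forward for the remaining 3 months: F = S·e^(r·T), r = 0.0324
F = 625.45 · e^(0.0324 × 3/12) = 625.45 × 1.008133 = 630.5368
Value of long forward = (F − K)·e^(−rT) = (630.5368 − 578.90) · e^(−0.0324·3/12)
= 51.6368 × 0.991933 = 51.22
Short position value = −(long value) = -€51.22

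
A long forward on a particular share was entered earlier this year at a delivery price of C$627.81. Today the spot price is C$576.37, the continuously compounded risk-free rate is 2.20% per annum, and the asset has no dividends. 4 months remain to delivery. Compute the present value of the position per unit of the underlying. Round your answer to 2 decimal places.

-C$46.85

Current fair forward for the remaining 4 months: F = S·e^(r·T), r = 0.0220
F = 576.37 · e^(0.0220 × 4/12) = 576.37 × 1.007360 = 580.6121
Value of long forward = (F − K)·e^(−rT) = (580.6121 − 627.81) · e^(−0.0220·4/12)
= -47.1979 × 0.992693 = -46.85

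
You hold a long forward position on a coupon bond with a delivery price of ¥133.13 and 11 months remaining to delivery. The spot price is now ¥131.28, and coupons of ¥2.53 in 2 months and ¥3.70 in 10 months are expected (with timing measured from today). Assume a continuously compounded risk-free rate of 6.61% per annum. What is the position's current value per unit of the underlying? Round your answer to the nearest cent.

PV(remaining coupons) I = 2.53·e^(−0.0661·2/12) + 3.70·e^(−0.0661·10/12) = 6.0040
Current forward F = (S − I)·e^(rT) = (131.28 − 6.0040)·e^(0.0661·11/12) = 125.2760 × 1.062465 = 133.1014
Value (long) = (F − K)·e^(−rT) = (133.1014 − 133.13) × 0.941207 = -0.0269
Value = -¥0.03

-¥0.03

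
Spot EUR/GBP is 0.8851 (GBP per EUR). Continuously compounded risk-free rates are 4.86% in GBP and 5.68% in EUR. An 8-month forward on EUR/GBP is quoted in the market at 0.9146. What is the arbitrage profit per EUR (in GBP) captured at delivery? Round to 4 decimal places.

Fair forward: F* = S·e^(carry·T), with carry = (r_GBP − r_EUR) = 0.0486 − 0.0568 = -0.0082
F* = 0.8851 · e^(-0.0082 × 8/12) = 0.8851 · e^-0.005467 = 0.8851 × 0.994548 = 0.8803
Market 0.9146 > fair 0.8803: forward overpriced → cash-and-carry (buy spot, short the forward).
At maturity, profit = |F_mkt − F*| = |0.9146 − 0.8803| = 0.0343 per EUR (in GBP)

0.0343 per EUR (in GBP)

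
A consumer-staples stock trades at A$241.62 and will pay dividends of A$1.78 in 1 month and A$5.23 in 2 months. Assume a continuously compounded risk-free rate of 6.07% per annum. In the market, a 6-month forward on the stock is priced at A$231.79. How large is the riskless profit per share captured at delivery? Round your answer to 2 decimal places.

A$10.11 per share

PV(dividends) I = 1.78·e^(−0.0607·1/12) + 5.23·e^(−0.0607·2/12) = 6.9484
Fair forward F* = (S − I)·e^(rT) = (241.62 − 6.9484)·e^0.030350 = 234.6716 × 1.030815 = 241.9030
Market A$231.79 < fair 241.9030: forward underpriced → reverse cash-and-carry (short the stock, invest proceeds at r, pay the dividends, go long the forward).
Profit at T = |F_mkt − F*| = |231.79 − 241.9030| = A$10.11 per share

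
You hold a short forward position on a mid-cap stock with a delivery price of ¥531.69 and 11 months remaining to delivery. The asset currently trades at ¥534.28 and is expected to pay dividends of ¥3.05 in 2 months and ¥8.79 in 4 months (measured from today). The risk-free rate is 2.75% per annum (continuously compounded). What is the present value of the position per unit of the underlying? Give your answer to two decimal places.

-¥4.08

PV(remaining dividends) I = 3.05·e^(−0.0275·2/12) + 8.79·e^(−0.0275·4/12) = 11.7458
Current forward F = (S − I)·e^(rT) = (534.28 − 11.7458)·e^(0.0275·11/12) = 522.5342 × 1.025529 = 535.8740
Value (long) = (F − K)·e^(−rT) = (535.8740 − 531.69) × 0.975107 = 4.0798
Short position value = −(long value) = -¥4.08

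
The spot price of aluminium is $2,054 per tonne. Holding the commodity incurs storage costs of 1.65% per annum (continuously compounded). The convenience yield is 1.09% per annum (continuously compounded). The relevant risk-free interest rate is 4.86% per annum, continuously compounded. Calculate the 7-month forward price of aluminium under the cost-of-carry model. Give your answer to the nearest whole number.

$2,120 per tonne

Net carry = r + u − y = 0.0486 + 0.0165 − 0.0109 = 0.0542
F = S·e^((r+u−y)T) = 2054 · e^(0.0542 × 7/12) = 2054 · e^0.031617
= 2054 × 1.032122 = $2,120 per tonne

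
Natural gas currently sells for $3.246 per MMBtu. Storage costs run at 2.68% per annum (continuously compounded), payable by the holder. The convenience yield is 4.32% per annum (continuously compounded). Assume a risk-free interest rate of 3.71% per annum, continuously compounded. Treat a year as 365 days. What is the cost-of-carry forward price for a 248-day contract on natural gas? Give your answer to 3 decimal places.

$3.292 per MMBtu

Net carry = r + u − y = 0.0371 + 0.0268 − 0.0432 = 0.0207
F = S·e^((r+u−y)T) = 3.246 · e^(0.0207 × 248/365) = 3.246 · e^0.014065
= 3.246 × 1.014164 = $3.292 per MMBtu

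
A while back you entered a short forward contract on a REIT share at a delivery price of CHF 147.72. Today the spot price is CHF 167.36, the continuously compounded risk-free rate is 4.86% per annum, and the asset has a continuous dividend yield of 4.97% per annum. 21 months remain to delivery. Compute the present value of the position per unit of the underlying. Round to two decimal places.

Current fair forward for the remaining 21 months: F = S·e^((r − q)·T), (r − q) = 0.0486 − 0.0497 = -0.0011
F = 167.36 · e^(-0.0011 × 21/12) = 167.36 × 0.998077 = 167.0382
Value of long forward = (F − K)·e^(−rT) = (167.0382 − 147.72) · e^(−0.0486·21/12)
= 19.3182 × 0.918466 = 17.74
Short position value = −(long value) = -CHF 17.74

-CHF 17.74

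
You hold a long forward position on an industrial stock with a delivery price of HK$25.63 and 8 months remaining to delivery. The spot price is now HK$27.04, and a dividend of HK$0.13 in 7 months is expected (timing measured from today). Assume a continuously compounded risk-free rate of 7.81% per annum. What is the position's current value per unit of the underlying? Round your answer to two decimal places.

HK$2.59

PV(remaining dividends) I = 0.13·e^(−0.0781·7/12) = 0.1242
Current forward F = (S − I)·e^(rT) = (27.04 − 0.1242)·e^(0.0781·8/12) = 26.9158 × 1.053446 = 28.3543
Value (long) = (F − K)·e^(−rT) = (28.3543 − 25.63) × 0.949266 = 2.5861
Value = HK$2.59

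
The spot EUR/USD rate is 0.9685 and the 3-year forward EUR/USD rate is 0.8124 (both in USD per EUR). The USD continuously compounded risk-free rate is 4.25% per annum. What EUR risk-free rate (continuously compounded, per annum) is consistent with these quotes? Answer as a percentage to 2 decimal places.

10.11%

F = S·e^((r_USD − r_EUR)T) ⇒ r_EUR = r_USD − ln(F/S)/T
ln(0.8124/0.9685) = -0.175756; /(3) = -0.058585
r_EUR = 0.0425 + 0.058585 = 0.101085
r_EUR = 10.11%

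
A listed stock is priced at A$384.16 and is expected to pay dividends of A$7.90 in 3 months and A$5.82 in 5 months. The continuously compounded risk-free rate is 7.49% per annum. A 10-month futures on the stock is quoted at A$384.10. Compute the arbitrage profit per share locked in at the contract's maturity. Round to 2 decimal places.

PV(dividends) I = 7.90·e^(−0.0749·3/12) + 5.82·e^(−0.0749·5/12) = 13.3946
Fair futures F* = (S − I)·e^(rT) = (384.16 − 13.3946)·e^0.062417 = 370.7654 × 1.064406 = 394.6449
Market A$384.10 < fair 394.6449: forward underpriced → reverse cash-and-carry (short the stock, invest proceeds at r, pay the dividends, go long the forward).
Profit at T = |F_mkt − F*| = |384.10 − 394.6449| = A$10.54 per share

A$10.54 per share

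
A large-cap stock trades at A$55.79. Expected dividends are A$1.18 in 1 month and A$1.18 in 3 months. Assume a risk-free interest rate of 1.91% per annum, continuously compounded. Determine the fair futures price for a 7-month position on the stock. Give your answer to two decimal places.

PV(dividends) I = 1.18·e^(−0.0191·1/12) + 1.18·e^(−0.0191·3/12)
I = 1.1781 + 1.1744 = 2.3525
F = (S − I)·e^(rT) = (55.79 − 2.3525) · e^(0.0191·7/12)
= 53.4375 · e^0.011142 = 53.4375 × 1.011204 = A$54.04

A$54.04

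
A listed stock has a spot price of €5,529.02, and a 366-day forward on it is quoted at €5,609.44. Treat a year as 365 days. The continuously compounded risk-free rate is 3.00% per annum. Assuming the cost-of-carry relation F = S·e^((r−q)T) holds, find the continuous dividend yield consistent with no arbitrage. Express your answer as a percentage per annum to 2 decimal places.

1.56%

From F = S·e^((r−q)T): (r − q) = ln(F/S)/T
ln(5609.44/5529.02) = ln(1.014545) = 0.014440
(r − q) = 0.014440 / (366/365) = 0.014401
q = r − ln(F/S)/T = 0.0300 − 0.014401 = 0.015599
q = 1.56%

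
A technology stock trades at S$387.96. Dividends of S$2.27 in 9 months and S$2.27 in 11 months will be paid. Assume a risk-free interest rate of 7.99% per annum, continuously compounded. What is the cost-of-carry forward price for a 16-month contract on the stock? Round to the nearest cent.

S$426.85

PV(dividends) I = 2.27·e^(−0.0799·9/12) + 2.27·e^(−0.0799·11/12)
I = 2.1380 + 2.1097 = 4.2477
F = (S − I)·e^(rT) = (387.96 − 4.2477) · e^(0.0799·16/12)
= 383.7123 · e^0.106533 = 383.7123 × 1.112415 = S$426.85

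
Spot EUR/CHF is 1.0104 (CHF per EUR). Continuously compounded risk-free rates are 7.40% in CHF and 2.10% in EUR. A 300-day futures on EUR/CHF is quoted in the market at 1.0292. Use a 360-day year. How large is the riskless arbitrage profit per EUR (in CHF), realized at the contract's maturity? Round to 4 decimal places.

0.0268 per EUR (in CHF)

Fair futures: F* = S·e^(carry·T), with carry = (r_CHF − r_EUR) = 0.0740 − 0.0210 = 0.0530
F* = 1.0104 · e^(0.0530 × 300/360) = 1.0104 · e^0.044167 = 1.0104 × 1.045157 = 1.0560
Market 1.0292 < fair 1.0560: forward underpriced → reverse cash-and-carry (short spot, go long the forward).
At maturity, profit = |F_mkt − F*| = |1.0292 − 1.0560| = 0.0268 per EUR (in CHF)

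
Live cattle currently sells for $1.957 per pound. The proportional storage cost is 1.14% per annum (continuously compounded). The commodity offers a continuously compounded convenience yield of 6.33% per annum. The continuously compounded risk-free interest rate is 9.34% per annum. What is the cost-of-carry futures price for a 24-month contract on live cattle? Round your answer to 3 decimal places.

$2.126 per pound

Net carry = r + u − y = 0.0934 + 0.0114 − 0.0633 = 0.0415
F = S·e^((r+u−y)T) = 1.957 · e^(0.0415 × 24/12) = 1.957 · e^0.083000
= 1.957 × 1.086542 = $2.126 per pound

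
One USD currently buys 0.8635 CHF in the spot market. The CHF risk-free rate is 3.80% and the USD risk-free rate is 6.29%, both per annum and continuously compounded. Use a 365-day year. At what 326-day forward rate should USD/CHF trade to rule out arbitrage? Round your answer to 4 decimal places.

0.8445

F = S·e^((r_CHF − r_USD)T) = 0.8635 · e^((0.0380 − 0.0629) × 326/365)
= 0.8635 · e^-0.022239 = 0.8635 × 0.978006
F = 0.8445 CHF per USD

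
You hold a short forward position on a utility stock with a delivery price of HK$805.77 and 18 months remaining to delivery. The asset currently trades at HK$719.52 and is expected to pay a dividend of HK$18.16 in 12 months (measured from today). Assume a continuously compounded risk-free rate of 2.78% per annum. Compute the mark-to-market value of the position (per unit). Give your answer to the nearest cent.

HK$71.00

PV(remaining dividends) I = 18.16·e^(−0.0278·12/12) = 17.6621
Current forward F = (S − I)·e^(rT) = (719.52 − 17.6621)·e^(0.0278·18/12) = 701.8579 × 1.042582 = 731.7444
Value (long) = (F − K)·e^(−rT) = (731.7444 − 805.77) × 0.959157 = -71.0022
Short position value = −(long value) = HK$71.00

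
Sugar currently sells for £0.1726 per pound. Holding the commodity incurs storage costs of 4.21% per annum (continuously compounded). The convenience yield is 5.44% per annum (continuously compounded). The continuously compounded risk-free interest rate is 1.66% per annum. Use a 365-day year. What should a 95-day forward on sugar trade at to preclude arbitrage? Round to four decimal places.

Net carry = r + u − y = 0.0166 + 0.0421 − 0.0544 = 0.0043
F = S·e^((r+u−y)T) = 0.1726 · e^(0.0043 × 95/365) = 0.1726 · e^0.001119
= 0.1726 × 1.001120 = £0.1728 per pound

£0.1728 per pound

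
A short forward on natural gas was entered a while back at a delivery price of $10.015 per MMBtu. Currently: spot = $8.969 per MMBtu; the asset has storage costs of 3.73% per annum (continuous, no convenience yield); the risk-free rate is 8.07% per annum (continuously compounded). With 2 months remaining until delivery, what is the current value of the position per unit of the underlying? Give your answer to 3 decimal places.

$0.856 per MMBtu

Current fair forward for the remaining 2 months: F = S·e^((r + u)·T), (r + u) = 0.0807 + 0.0373 = 0.1180
F = 8.969 · e^(0.1180 × 2/12) = 8.969 × 1.019861 = 9.1471
Value of long forward = (F − K)·e^(−rT) = (9.1471 − 10.015) · e^(−0.0807·2/12)
= -0.8679 × 0.986640 = -0.856
Short position value = −(long value) = $0.856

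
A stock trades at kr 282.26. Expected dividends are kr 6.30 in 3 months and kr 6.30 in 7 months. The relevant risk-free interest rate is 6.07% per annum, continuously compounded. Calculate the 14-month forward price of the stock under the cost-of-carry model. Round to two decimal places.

PV(dividends) I = 6.30·e^(−0.0607·3/12) + 6.30·e^(−0.0607·7/12)
I = 6.2051 + 6.0808 = 12.2859
F = (S − I)·e^(rT) = (282.26 − 12.2859) · e^(0.0607·14/12)
= 269.9741 · e^0.070817 = 269.9741 × 1.073385 = kr 289.79

kr 289.79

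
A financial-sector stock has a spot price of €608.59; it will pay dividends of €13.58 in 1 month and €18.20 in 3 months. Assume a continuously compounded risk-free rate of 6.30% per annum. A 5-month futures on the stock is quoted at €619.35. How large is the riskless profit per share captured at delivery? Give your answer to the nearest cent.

PV(dividends) I = 13.58·e^(−0.0630·1/12) + 18.20·e^(−0.0630·3/12) = 31.4245
Fair futures F* = (S − I)·e^(rT) = (608.59 − 31.4245)·e^0.026250 = 577.1655 × 1.026598 = 592.5169
Market €619.35 > fair 592.5169: forward overpriced → cash-and-carry (borrow at r, buy the stock and collect the dividends, short the forward).
Profit at T = |F_mkt − F*| = |619.35 − 592.5169| = €26.83 per share

€26.83 per share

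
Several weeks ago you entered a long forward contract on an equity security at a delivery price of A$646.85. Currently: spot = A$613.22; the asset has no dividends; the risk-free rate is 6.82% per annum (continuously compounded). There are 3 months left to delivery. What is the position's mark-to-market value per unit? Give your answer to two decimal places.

-A$22.69

Current fair forward for the remaining 3 months: F = S·e^(r·T), r = 0.0682
F = 613.22 · e^(0.0682 × 3/12) = 613.22 × 1.017196 = 623.7649
Value of long forward = (F − K)·e^(−rT) = (623.7649 − 646.85) · e^(−0.0682·3/12)
= -23.0851 × 0.983095 = -22.69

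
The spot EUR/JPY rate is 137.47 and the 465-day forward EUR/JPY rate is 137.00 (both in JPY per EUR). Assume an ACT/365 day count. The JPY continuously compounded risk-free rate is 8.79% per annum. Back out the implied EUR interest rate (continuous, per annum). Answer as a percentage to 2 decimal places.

F = S·e^((r_JPY − r_EUR)T) ⇒ r_EUR = r_JPY − ln(F/S)/T
ln(137.00/137.47) = -0.003425; /(465/365) = -0.002688
r_EUR = 0.0879 + 0.002688 = 0.090588
r_EUR = 9.06%

9.06%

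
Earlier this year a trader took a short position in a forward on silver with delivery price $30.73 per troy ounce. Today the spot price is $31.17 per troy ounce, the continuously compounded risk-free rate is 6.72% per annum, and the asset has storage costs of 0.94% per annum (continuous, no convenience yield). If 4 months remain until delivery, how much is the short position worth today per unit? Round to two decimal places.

Current fair forward for the remaining 4 months: F = S·e^((r + u)·T), (r + u) = 0.0672 + 0.0094 = 0.0766
F = 31.17 · e^(0.0766 × 4/12) = 31.17 × 1.025862 = 31.9761
Value of long forward = (F − K)·e^(−rT) = (31.9761 − 30.73) · e^(−0.0672·4/12)
= 1.2461 × 0.977849 = 1.22
Short position value = −(long value) = -$1.22

-$1.22 per troy ounce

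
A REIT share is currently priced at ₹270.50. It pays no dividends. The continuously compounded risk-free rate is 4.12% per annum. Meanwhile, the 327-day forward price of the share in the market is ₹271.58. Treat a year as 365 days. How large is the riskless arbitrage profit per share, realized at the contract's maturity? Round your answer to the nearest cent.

Fair forward: F* = S·e^(carry·T), with carry = r = 0.0412
F* = 270.50 · e^(0.0412 × 327/365) = 270.50 · e^0.036911 = 270.50 × 1.037601 = ₹280.6711
Market ₹271.58 < fair ₹280.6711: forward underpriced → reverse cash-and-carry (short spot, go long the forward).
At maturity, profit = |F_mkt − F*| = |271.58 − 280.6711| = ₹9.09 per share

₹9.09 per share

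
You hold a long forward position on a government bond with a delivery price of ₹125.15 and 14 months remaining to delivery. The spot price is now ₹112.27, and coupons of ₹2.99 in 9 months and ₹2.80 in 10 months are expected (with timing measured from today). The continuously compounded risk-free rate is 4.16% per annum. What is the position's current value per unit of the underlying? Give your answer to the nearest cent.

-₹12.55

PV(remaining coupons) I = 2.99·e^(−0.0416·9/12) + 2.80·e^(−0.0416·10/12) = 5.6027
Current forward F = (S − I)·e^(rT) = (112.27 − 5.6027)·e^(0.0416·14/12) = 106.6673 × 1.049730 = 111.9719
Value (long) = (F − K)·e^(−rT) = (111.9719 − 125.15) × 0.952626 = -12.5538
Value = -₹12.55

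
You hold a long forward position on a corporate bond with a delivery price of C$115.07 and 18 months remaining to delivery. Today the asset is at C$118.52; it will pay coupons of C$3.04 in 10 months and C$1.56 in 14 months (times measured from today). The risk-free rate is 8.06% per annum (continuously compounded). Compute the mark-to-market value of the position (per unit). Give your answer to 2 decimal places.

PV(remaining coupons) I = 3.04·e^(−0.0806·10/12) + 1.56·e^(−0.0806·14/12) = 4.2625
Current forward F = (S − I)·e^(rT) = (118.52 − 4.2625)·e^(0.0806·18/12) = 114.2575 × 1.128512 = 128.9410
Value (long) = (F − K)·e^(−rT) = (128.9410 − 115.07) × 0.886123 = 12.2914
Value = C$12.29

C$12.29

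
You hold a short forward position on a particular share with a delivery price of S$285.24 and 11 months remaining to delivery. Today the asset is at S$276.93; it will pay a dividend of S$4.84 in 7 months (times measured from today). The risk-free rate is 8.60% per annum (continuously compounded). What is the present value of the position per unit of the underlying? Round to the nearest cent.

-S$8.71

PV(remaining dividends) I = 4.84·e^(−0.0860·7/12) = 4.6032
Current forward F = (S − I)·e^(rT) = (276.93 − 4.6032)·e^(0.0860·11/12) = 272.3268 × 1.082024 = 294.6641
Value (long) = (F − K)·e^(−rT) = (294.6641 − 285.24) × 0.924194 = 8.7097
Short position value = −(long value) = -S$8.71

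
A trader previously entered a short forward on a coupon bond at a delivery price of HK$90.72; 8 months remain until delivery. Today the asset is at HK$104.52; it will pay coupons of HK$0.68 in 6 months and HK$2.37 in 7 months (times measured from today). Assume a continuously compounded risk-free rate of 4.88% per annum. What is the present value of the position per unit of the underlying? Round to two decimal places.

-HK$13.74

PV(remaining coupons) I = 0.68·e^(−0.0488·6/12) + 2.37·e^(−0.0488·7/12) = 2.9671
Current forward F = (S − I)·e^(rT) = (104.52 − 2.9671)·e^(0.0488·8/12) = 101.5529 × 1.033068 = 104.9111
Value (long) = (F − K)·e^(−rT) = (104.9111 − 90.72) × 0.967990 = 13.7368
Short position value = −(long value) = -HK$13.74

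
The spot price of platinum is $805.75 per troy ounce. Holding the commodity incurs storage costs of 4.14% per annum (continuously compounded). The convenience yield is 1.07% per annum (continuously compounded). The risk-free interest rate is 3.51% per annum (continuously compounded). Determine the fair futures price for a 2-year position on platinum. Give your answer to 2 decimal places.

Net carry = r + u − y = 0.0351 + 0.0414 − 0.0107 = 0.0658
F = S·e^((r+u−y)T) = 805.75 · e^(0.0658 × 2) = 805.75 · e^0.131600
= 805.75 × 1.140652 = $919.08 per troy ounce

$919.08 per troy ounce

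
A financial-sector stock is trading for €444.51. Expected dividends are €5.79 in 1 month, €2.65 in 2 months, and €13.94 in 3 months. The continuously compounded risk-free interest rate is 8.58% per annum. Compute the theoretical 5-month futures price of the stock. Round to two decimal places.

€437.88

PV(dividends) I = 5.79·e^(−0.0858·1/12) + 2.65·e^(−0.0858·2/12) + 13.94·e^(−0.0858·3/12)
I = 5.7487 + 2.6124 + 13.6442 = 22.0053
F = (S − I)·e^(rT) = (444.51 − 22.0053) · e^(0.0858·5/12)
= 422.5047 · e^0.035750 = 422.5047 × 1.036397 = €437.88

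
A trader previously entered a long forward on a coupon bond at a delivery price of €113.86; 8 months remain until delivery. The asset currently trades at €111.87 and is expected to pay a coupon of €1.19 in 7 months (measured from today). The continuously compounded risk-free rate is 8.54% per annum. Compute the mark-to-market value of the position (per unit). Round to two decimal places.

€3.18

PV(remaining coupons) I = 1.19·e^(−0.0854·7/12) = 1.1322
Current forward F = (S − I)·e^(rT) = (111.87 − 1.1322)·e^(0.0854·8/12) = 110.7378 × 1.058585 = 117.2254
Value (long) = (F − K)·e^(−rT) = (117.2254 − 113.86) × 0.944657 = 3.1791
Value = €3.18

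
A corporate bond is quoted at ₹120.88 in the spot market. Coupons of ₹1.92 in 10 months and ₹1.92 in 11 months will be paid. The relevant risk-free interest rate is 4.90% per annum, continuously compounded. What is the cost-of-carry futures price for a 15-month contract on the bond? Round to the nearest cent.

₹124.60

PV(coupons) I = 1.92·e^(−0.0490·10/12) + 1.92·e^(−0.0490·11/12)
I = 1.8432 + 1.8357 = 3.6789
F = (S − I)·e^(rT) = (120.88 − 3.6789) · e^(0.0490·15/12)
= 117.2011 · e^0.061250 = 117.2011 × 1.063165 = ₹124.60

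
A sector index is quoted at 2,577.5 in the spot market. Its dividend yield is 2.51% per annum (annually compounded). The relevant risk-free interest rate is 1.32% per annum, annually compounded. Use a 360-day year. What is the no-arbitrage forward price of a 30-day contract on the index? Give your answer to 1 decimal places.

2,575.0

F = S · (1+r)^T / (1+q)^T
= 2577.5 × 1.001093 / 1.002068 = 2577.5 × 0.999027
F = 2,575.0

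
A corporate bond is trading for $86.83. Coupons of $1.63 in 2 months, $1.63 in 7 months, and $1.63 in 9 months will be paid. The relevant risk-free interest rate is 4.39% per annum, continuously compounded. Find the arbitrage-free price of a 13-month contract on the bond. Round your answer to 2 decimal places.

$86.04

PV(coupons) I = 1.63·e^(−0.0439·2/12) + 1.63·e^(−0.0439·7/12) + 1.63·e^(−0.0439·9/12)
I = 1.6181 + 1.5888 + 1.5772 = 4.7841
F = (S − I)·e^(rT) = (86.83 − 4.7841) · e^(0.0439·13/12)
= 82.0459 · e^0.047558 = 82.0459 × 1.048707 = $86.04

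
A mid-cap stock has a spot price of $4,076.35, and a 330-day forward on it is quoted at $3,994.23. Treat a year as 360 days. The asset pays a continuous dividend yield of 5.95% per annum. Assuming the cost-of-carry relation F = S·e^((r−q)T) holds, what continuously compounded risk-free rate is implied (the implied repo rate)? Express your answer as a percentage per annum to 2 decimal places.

3.73%

From F = S·e^((r−q)T): (r − q) = ln(F/S)/T
ln(3994.23/4076.35) = ln(0.979855) = -0.020351
(r − q) = -0.020351 / (330/360) = -0.022201
r = ln(F/S)/T + q = -0.022201 + 0.0595 = 0.037299
r = 3.73%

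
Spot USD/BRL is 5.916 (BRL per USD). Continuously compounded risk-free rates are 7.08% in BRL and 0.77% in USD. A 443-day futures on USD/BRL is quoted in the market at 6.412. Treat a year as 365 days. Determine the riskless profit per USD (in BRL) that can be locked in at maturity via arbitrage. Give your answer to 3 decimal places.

0.025 per USD (in BRL)

Fair futures: F* = S·e^(carry·T), with carry = (r_BRL − r_USD) = 0.0708 − 0.0077 = 0.0631
F* = 5.916 · e^(0.0631 × 443/365) = 5.916 · e^0.076584 = 5.916 × 1.079593 = 6.3869
Market 6.412 > fair 6.3869: forward overpriced → cash-and-carry (buy spot, short the forward).
At maturity, profit = |F_mkt − F*| = |6.412 − 6.3869| = 0.025 per USD (in BRL)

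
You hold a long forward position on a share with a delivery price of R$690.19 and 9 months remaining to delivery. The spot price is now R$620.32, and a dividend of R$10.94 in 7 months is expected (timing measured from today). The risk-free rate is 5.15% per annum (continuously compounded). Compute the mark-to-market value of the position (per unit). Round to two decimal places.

-R$54.34

PV(remaining dividends) I = 10.94·e^(−0.0515·7/12) = 10.6162
Current forward F = (S − I)·e^(rT) = (620.32 − 10.6162)·e^(0.0515·9/12) = 609.7038 × 1.039381 = 633.7145
Value (long) = (F − K)·e^(−rT) = (633.7145 − 690.19) × 0.962111 = -54.3357
Value = -R$54.34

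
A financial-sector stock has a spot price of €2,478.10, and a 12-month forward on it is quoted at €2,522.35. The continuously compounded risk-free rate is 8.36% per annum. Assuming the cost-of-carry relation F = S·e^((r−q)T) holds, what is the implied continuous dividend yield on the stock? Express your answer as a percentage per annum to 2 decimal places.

From F = S·e^((r−q)T): (r − q) = ln(F/S)/T
ln(2522.35/2478.10) = ln(1.017856) = 0.017698
(r − q) = 0.017698 / (12/12) = 0.017698
q = r − ln(F/S)/T = 0.0836 − 0.017698 = 0.065902
q = 6.59%

6.59%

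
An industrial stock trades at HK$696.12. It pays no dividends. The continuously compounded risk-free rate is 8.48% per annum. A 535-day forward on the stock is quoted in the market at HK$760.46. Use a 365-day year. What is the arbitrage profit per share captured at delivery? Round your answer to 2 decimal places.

HK$27.79 per share

Fair forward: F* = S·e^(carry·T), with carry = r = 0.0848
F* = 696.12 · e^(0.0848 × 535/365) = 696.12 · e^0.124296 = 696.12 × 1.132351 = HK$788.2522
Market HK$760.46 < fair HK$788.2522: forward underpriced → reverse cash-and-carry (short spot, go long the forward).
At maturity, profit = |F_mkt − F*| = |760.46 − 788.2522| = HK$27.79 per share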